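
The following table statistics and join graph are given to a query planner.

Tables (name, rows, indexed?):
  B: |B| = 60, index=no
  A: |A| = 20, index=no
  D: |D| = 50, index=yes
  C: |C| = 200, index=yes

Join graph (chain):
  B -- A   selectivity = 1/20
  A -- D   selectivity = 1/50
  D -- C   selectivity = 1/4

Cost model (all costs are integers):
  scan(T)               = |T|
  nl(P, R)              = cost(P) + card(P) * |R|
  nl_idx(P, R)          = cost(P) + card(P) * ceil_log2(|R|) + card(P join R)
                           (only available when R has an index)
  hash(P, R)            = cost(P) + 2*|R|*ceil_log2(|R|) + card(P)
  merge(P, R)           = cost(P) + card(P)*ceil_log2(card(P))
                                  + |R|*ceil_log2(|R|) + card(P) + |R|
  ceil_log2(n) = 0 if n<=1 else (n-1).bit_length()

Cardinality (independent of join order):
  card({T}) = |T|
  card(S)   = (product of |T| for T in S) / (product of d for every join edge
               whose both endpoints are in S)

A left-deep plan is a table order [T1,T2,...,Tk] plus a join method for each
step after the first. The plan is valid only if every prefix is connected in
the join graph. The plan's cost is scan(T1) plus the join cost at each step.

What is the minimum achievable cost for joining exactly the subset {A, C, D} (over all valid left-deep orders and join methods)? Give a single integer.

1320

Selinger DP over subsets of {A,C,D}:
  {A}: scan cost=20, card=20
  {D}: scan cost=50, card=50
  {C}: scan cost=200, card=200
  {AD}: card=20; try (D,nl_idx)→160, (A,hash)→300, (D,merge)→490, (A,merge)→520, (D,hash)→640, (D,nl)→1020 …(+1); best=160 via (D,nl_idx)
  {CD}: card=2500; try (D,hash)→1000, (C,merge)→2200, (D,merge)→2350, (C,nl_idx)→2950, (C,hash)→3300, (D,nl_idx)→3900 …(+2); best=1000 via (D,hash)
  {ACD}: card=1000; try (C,nl_idx)→1320, (C,merge)→2080, (C,hash)→3380, (A,hash)→3700, (C,nl)→4160, (A,merge)→33620 …(+1); best=1320 via (C,nl_idx)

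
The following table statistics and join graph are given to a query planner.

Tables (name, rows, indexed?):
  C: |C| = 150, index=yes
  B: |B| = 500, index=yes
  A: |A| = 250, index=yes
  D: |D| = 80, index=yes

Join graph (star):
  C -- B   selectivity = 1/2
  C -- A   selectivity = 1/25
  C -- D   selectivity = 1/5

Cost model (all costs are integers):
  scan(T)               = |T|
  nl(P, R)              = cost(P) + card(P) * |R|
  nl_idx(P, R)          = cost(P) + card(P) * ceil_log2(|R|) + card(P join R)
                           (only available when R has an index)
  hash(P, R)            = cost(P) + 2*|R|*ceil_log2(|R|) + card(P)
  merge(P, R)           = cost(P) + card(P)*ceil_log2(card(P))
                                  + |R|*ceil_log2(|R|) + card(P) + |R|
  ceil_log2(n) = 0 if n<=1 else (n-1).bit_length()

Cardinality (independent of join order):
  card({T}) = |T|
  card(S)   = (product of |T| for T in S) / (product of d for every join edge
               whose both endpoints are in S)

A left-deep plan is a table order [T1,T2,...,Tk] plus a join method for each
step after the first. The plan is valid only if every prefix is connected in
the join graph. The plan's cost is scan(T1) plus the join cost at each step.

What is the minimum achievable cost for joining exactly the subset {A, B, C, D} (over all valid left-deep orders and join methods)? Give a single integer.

38470

Selinger DP over subsets of {A,B,C,D}:
  {C}: scan cost=150, card=150
  {B}: scan cost=500, card=500
  {A}: scan cost=250, card=250
  {D}: scan cost=80, card=80
  {BC}: card=37500; try (C,hash)→3400, (B,merge)→6500, (C,merge)→6850, (B,hash)→9300, (B,nl_idx)→39000, (C,nl_idx)→42000 …(+2); best=3400 via (C,hash)
  {AC}: card=1500; try (A,nl_idx)→2850, (C,hash)→2900, (C,nl_idx)→3750, (A,merge)→3750, (C,merge)→3850, (A,hash)→4300 …(+2); best=2850 via (A,nl_idx)
  {CD}: card=2400; try (D,hash)→1420, (C,merge)→2070, (D,merge)→2140, (C,hash)→2560, (C,nl_idx)→3120, (D,nl_idx)→3600 …(+2); best=1420 via (D,hash)
  {ABC}: card=375000; try (B,hash)→13350, (B,merge)→25850, (A,hash)→44900, (B,nl_idx)→391350, (A,merge)→643150, (A,nl_idx)→678400 …(+2); best=13350 via (B,hash)
  {BCD}: card=600000; try (B,hash)→12820, (B,merge)→37620, (D,hash)→42020, (B,nl_idx)→623020, (D,merge)→641540, (D,nl_idx)→865900 …(+2); best=12820 via (B,hash)
  {ACD}: card=24000; try (D,hash)→5470, (A,hash)→7820, (D,merge)→21490, (A,merge)→34870, (D,nl_idx)→37350, (A,nl_idx)→44620 …(+2); best=5470 via (D,hash)
  {ABCD}: card=6000000; try (B,hash)→38470, (D,hash)→389470, (B,merge)→394470, (A,hash)→616820, (B,nl_idx)→6221470, (D,merge)→7513990 …(+6); best=38470 via (B,hash)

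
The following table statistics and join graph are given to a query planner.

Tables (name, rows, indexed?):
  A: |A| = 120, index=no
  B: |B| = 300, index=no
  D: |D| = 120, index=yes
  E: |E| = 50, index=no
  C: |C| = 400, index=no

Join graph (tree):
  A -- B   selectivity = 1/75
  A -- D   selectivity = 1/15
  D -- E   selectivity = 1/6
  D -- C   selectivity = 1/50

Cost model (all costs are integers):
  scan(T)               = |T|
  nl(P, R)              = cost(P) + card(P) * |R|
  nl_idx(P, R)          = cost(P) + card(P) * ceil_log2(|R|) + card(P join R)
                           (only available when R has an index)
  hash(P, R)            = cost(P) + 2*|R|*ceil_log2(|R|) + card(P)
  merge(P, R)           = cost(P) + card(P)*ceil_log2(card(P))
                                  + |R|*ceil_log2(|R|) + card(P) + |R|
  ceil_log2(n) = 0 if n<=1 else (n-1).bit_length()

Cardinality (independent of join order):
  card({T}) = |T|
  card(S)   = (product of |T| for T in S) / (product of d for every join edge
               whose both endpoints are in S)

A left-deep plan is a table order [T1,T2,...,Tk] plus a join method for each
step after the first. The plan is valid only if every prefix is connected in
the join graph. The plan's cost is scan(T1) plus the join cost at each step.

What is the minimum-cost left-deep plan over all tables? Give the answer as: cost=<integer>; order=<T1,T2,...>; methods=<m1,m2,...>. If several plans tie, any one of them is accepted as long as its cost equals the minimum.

cost=46800; order=B,A,D,C,E; methods=hash,hash,hash,hash

Selinger DP (subsets sized 1..n):
  {A}: scan cost=120, card=120
  {B}: scan cost=300, card=300
  {D}: scan cost=120, card=120
  {E}: scan cost=50, card=50
  {C}: scan cost=400, card=400
  {AB}: card=480; try (A,hash)→2280, (B,merge)→4080, (A,merge)→4260, (B,hash)→5640, (B,nl)→36120, (A,nl)→36300; best=2280 via (A,hash)
  {AD}: card=960; try (D,hash)→1920, (D,nl_idx)→1920, (A,hash)→1920, (D,merge)→2040, (A,merge)→2040, (D,nl)→14520 …(+1); best=1920 via (D,hash)
  {DE}: card=1000; try (E,hash)→840, (D,merge)→1360, (D,nl_idx)→1400, (E,merge)→1430, (D,hash)→1780, (D,nl)→6050 …(+1); best=840 via (E,hash)
  {CD}: card=960; try (D,hash)→2480, (D,nl_idx)→4160, (C,merge)→5080, (D,merge)→5360, (C,hash)→7440, (C,nl)→48120 …(+1); best=2480 via (D,hash)
  {ABD}: card=3840; try (D,hash)→4440, (D,merge)→8040, (B,hash)→8280, (D,nl_idx)→9480, (B,merge)→15480, (D,nl)→59880 …(+1); best=4440 via (D,hash)
  {ADE}: card=8000; try (E,hash)→3480, (A,hash)→3520, (A,merge)→12800, (E,merge)→12830, (E,nl)→49920, (A,nl)→120840; best=3480 via (E,hash)
  {ACD}: card=7680; try (A,hash)→5120, (C,hash)→10080, (A,merge)→14000, (C,merge)→16480, (A,nl)→117680, (C,nl)→385920; best=5120 via (A,hash)
  {CDE}: card=8000; try (E,hash)→4040, (C,hash)→9040, (E,merge)→13390, (C,merge)→15840, (E,nl)→50480, (C,nl)→400840; best=4040 via (E,hash)
  {ABDE}: card=32000; try (E,hash)→8880, (B,hash)→16880, (E,merge)→54710, (B,merge)→118480, (E,nl)→196440, (B,nl)→2403480; best=8880 via (E,hash)
  {ABCD}: card=30720; try (C,hash)→15480, (B,hash)→18200, (C,merge)→58360, (B,merge)→115640, (C,nl)→1540440, (B,nl)→2309120; best=15480 via (C,hash)
  {ACDE}: card=64000; try (E,hash)→13400, (A,hash)→13720, (C,hash)→18680, (E,merge)→112990, (A,merge)→117000, (C,merge)→119480 …(+3); best=13400 via (E,hash)
  {ABCDE}: card=256000; try (E,hash)→46800, (C,hash)→48080, (B,hash)→82800, (E,merge)→507350, (C,merge)→524880, (B,merge)→1104400 …(+3); best=46800 via (E,hash)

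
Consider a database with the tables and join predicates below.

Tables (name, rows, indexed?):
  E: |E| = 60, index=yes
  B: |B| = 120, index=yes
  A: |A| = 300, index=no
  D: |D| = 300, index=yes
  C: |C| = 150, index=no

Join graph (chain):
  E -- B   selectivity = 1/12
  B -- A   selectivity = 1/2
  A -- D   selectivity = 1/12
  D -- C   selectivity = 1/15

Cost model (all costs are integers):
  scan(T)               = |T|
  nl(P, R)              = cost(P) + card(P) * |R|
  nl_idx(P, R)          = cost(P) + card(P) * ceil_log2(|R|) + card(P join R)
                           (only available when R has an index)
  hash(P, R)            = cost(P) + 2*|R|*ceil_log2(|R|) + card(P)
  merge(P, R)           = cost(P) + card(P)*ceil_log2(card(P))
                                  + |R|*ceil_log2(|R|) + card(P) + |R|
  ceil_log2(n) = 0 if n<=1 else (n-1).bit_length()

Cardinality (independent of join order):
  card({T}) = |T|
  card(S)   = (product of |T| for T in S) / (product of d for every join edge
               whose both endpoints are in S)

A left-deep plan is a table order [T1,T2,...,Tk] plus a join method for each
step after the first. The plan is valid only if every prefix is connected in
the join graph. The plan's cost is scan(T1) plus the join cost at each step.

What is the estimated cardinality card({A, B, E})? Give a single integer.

90000

Tables in S: A(300), B(120), E(60)
Edges inside S: E-B(d=12), B-A(d=2)
numerator = 300 * 120 * 60 = 2160000
denominator = 12 * 2 = 24
card(S) = 2160000 / 24 = 90000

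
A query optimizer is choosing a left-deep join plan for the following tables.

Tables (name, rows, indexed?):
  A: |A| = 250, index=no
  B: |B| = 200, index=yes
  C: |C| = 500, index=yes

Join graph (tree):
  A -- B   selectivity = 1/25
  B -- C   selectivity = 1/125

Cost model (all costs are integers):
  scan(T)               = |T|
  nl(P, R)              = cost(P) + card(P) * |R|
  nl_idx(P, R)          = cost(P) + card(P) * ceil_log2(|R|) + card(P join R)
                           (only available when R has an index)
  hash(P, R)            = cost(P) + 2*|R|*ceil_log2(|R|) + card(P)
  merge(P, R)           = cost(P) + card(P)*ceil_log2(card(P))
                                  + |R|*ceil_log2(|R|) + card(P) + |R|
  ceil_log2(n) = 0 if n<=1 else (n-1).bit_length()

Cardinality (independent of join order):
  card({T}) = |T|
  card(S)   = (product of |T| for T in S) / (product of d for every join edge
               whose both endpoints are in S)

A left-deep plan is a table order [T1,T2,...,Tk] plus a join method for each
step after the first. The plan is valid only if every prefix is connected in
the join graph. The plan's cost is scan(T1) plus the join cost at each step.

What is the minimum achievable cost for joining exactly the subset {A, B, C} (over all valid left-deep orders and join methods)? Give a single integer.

Selinger DP over subsets of {A,B,C}:
  {A}: scan cost=250, card=250
  {B}: scan cost=200, card=200
  {C}: scan cost=500, card=500
  {AB}: card=2000; try (B,hash)→3700, (B,nl_idx)→4250, (A,merge)→4250, (B,merge)→4300, (A,hash)→4400, (A,nl)→50200 …(+1); best=3700 via (B,hash)
  {BC}: card=800; try (C,nl_idx)→2800, (B,hash)→4200, (B,nl_idx)→5300, (C,merge)→7000, (B,merge)→7300, (C,hash)→9400 …(+2); best=2800 via (C,nl_idx)
  {ABC}: card=8000; try (A,hash)→7600, (A,merge)→13850, (C,hash)→14700, (C,nl_idx)→29700, (C,merge)→32700, (A,nl)→202800 …(+1); best=7600 via (A,hash)

7600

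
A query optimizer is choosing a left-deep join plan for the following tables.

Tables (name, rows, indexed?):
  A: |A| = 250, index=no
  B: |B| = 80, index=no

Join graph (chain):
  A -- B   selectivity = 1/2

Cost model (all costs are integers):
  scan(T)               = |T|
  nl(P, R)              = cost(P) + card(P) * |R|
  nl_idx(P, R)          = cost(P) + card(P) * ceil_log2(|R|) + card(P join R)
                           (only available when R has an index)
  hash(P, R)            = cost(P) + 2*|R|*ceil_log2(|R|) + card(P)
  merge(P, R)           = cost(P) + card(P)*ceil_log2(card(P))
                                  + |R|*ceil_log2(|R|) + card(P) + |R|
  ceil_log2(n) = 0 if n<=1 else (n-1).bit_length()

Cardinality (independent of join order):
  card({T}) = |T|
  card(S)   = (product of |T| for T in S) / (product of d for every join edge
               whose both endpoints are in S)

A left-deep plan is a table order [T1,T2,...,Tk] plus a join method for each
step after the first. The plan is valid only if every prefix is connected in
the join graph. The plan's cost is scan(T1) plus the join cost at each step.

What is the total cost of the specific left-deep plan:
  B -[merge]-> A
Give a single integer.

step 1: scan B: cost=80, card=80
step 2: join A via merge
    card(P join A) = 80*250/(2) = 10000
    cost = 80 + 80*7 + 250*8 + 80 + 250 = 2970

2970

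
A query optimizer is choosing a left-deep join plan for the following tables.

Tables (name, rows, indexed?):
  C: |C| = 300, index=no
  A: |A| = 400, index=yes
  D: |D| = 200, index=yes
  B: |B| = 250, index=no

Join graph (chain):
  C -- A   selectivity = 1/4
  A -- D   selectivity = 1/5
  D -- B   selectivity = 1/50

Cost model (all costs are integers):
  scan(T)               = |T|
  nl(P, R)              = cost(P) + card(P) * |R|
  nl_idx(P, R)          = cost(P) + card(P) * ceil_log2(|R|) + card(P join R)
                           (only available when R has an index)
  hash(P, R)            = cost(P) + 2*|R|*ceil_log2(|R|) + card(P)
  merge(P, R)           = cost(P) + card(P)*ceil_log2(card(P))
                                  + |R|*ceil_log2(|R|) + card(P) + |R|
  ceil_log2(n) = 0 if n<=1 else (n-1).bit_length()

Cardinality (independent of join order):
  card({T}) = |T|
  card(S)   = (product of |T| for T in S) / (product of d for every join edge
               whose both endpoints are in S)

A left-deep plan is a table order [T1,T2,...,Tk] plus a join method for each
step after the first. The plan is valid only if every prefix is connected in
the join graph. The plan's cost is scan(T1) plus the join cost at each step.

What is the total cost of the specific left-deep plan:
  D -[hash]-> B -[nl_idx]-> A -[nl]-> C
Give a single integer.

step 1: scan D: cost=200, card=200
step 2: join B via hash
    card(P join B) = 200*250/(50) = 1000
    cost = 200 + 2*250*8 + 200 = 4400
step 3: join A via nl_idx
    card(P join A) = 1000*400/(5) = 80000
    cost = 4400 + 1000*9 + 80000 = 93400
step 4: join C via nl
    card(P join C) = 80000*300/(4) = 6000000
    cost = 93400 + 80000*300 = 24093400

24093400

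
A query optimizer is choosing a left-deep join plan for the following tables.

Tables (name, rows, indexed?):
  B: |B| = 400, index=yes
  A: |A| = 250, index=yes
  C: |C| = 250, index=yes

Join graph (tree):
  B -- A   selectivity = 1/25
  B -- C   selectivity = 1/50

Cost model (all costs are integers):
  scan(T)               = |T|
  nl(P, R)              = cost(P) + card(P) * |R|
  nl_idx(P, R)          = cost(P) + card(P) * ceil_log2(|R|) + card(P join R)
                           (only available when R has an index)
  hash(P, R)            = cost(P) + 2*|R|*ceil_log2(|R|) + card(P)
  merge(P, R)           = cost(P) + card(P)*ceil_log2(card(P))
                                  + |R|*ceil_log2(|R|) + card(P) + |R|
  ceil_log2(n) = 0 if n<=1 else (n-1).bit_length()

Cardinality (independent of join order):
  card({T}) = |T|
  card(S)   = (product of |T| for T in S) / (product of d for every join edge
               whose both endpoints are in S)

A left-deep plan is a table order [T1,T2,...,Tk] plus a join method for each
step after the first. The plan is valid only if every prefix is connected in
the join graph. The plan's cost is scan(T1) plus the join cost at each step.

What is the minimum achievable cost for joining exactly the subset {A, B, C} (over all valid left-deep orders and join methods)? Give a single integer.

Selinger DP over subsets of {A,B,C}:
  {B}: scan cost=400, card=400
  {A}: scan cost=250, card=250
  {C}: scan cost=250, card=250
  {AB}: card=4000; try (A,hash)→4800, (B,merge)→6500, (B,nl_idx)→6500, (A,merge)→6650, (A,nl_idx)→7600, (B,hash)→7700 …(+2); best=4800 via (A,hash)
  {BC}: card=2000; try (B,nl_idx)→4500, (C,hash)→4800, (C,nl_idx)→5600, (B,merge)→6500, (C,merge)→6650, (B,hash)→7700 …(+2); best=4500 via (B,nl_idx)
  {ABC}: card=20000; try (A,hash)→10500, (C,hash)→12800, (A,merge)→30750, (A,nl_idx)→40500, (C,nl_idx)→56800, (C,merge)→59050 …(+2); best=10500 via (A,hash)

10500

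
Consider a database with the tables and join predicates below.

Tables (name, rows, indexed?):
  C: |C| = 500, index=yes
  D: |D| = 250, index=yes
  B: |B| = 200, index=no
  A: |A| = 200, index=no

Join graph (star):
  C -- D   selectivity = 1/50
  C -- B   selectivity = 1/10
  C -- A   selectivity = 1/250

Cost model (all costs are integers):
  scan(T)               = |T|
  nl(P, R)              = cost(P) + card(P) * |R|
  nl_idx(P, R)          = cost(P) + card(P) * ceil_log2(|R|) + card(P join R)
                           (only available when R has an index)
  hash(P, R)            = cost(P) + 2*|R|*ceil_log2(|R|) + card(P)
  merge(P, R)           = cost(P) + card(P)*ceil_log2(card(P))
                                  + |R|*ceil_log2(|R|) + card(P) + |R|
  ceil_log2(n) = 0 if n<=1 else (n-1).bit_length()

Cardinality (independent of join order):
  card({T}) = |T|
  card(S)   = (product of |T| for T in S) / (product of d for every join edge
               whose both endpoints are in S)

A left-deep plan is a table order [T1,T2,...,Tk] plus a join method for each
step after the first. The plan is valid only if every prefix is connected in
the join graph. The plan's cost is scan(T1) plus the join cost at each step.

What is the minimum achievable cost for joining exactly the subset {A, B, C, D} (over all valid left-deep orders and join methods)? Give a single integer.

Selinger DP over subsets of {A,B,C,D}:
  {C}: scan cost=500, card=500
  {D}: scan cost=250, card=250
  {B}: scan cost=200, card=200
  {A}: scan cost=200, card=200
  {CD}: card=2500; try (D,hash)→5000, (C,nl_idx)→5000, (D,nl_idx)→7000, (C,merge)→7500, (D,merge)→7750, (C,hash)→9500 …(+2); best=5000 via (D,hash)
  {BC}: card=10000; try (B,hash)→4200, (C,merge)→7000, (B,merge)→7300, (C,hash)→9400, (C,nl_idx)→12000, (C,nl)→100200 …(+1); best=4200 via (B,hash)
  {AC}: card=400; try (C,nl_idx)→2400, (A,hash)→4200, (C,merge)→7000, (A,merge)→7300, (C,hash)→9400, (C,nl)→100200 …(+1); best=2400 via (C,nl_idx)
  {BCD}: card=50000; try (B,hash)→10700, (D,hash)→18200, (B,merge)→39300, (D,nl_idx)→134200, (D,merge)→156450, (B,nl)→505000 …(+1); best=10700 via (B,hash)
  {ACD}: card=2000; try (D,hash)→6800, (D,nl_idx)→7600, (D,merge)→8650, (A,hash)→10700, (A,merge)→39300, (D,nl)→102400 …(+1); best=6800 via (D,hash)
  {ABC}: card=8000; try (B,hash)→6000, (B,merge)→8200, (A,hash)→17400, (B,nl)→82400, (A,merge)→156000, (A,nl)→2004200; best=6000 via (B,hash)
  {ABCD}: card=40000; try (B,hash)→12000, (D,hash)→18000, (B,merge)→32600, (A,hash)→63900, (D,nl_idx)→110000, (D,merge)→120250 …(+4); best=12000 via (B,hash)

12000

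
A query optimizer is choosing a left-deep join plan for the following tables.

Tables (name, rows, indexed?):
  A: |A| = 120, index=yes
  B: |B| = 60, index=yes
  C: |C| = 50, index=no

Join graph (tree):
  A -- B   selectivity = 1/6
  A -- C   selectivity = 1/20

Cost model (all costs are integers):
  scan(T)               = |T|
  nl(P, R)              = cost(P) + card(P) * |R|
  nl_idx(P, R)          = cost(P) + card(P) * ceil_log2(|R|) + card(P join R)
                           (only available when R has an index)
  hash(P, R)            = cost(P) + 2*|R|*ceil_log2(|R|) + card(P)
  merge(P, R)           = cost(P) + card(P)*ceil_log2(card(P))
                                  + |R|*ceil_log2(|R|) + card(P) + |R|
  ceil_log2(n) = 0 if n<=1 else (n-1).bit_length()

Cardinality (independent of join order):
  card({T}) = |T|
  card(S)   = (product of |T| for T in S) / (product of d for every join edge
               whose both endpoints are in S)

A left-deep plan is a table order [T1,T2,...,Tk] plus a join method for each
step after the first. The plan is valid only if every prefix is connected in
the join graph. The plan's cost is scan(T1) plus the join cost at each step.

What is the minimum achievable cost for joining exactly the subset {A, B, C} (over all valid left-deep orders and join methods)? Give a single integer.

1720

Selinger DP over subsets of {A,B,C}:
  {A}: scan cost=120, card=120
  {B}: scan cost=60, card=60
  {C}: scan cost=50, card=50
  {AB}: card=1200; try (B,hash)→960, (A,merge)→1440, (B,merge)→1500, (A,nl_idx)→1680, (A,hash)→1800, (B,nl_idx)→2040 …(+2); best=960 via (B,hash)
  {AC}: card=300; try (A,nl_idx)→700, (C,hash)→840, (A,merge)→1360, (C,merge)→1430, (A,hash)→1780, (A,nl)→6050 …(+1); best=700 via (A,nl_idx)
  {ABC}: card=3000; try (B,hash)→1720, (C,hash)→2760, (B,merge)→4120, (B,nl_idx)→5500, (C,merge)→15710, (B,nl)→18700 …(+1); best=1720 via (B,hash)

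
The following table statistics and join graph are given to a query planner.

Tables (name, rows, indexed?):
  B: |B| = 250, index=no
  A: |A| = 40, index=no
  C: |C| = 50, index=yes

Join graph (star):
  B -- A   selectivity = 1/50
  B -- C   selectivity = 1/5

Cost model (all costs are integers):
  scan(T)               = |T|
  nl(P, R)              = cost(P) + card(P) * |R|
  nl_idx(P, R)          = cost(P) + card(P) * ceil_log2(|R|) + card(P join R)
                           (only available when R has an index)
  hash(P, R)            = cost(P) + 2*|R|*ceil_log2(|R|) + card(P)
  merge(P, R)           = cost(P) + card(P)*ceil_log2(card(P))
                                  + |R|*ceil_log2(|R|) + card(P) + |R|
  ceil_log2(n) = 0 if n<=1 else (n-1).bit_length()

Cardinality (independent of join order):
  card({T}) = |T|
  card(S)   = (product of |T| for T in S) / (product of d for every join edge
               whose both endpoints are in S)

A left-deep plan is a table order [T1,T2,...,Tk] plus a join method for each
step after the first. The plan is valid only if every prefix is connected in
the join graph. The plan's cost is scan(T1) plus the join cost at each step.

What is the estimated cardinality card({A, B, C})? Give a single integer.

Tables in S: A(40), B(250), C(50)
Edges inside S: B-A(d=50), B-C(d=5)
numerator = 40 * 250 * 50 = 500000
denominator = 50 * 5 = 250
card(S) = 500000 / 250 = 2000

2000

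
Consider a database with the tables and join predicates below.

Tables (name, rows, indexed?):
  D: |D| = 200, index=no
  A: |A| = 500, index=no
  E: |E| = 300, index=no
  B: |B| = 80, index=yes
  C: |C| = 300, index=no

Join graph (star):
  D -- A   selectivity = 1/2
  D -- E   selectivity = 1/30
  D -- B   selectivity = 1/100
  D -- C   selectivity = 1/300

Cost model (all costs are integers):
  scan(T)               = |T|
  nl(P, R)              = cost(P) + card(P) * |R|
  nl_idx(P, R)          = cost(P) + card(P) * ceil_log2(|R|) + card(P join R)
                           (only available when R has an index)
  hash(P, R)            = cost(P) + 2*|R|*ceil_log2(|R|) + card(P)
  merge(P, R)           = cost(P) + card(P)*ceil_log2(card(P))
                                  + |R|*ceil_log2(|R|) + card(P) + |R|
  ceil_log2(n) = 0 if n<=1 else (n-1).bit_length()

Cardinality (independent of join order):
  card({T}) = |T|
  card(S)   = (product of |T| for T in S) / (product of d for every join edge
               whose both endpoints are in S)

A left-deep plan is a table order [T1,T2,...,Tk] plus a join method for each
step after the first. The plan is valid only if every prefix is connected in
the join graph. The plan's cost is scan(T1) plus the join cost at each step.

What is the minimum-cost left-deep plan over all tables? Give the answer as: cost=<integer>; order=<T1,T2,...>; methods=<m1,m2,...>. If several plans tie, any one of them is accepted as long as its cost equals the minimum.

cost=20160; order=C,D,B,E,A; methods=hash,hash,merge,hash

Selinger DP (subsets sized 1..n):
  {D}: scan cost=200, card=200
  {A}: scan cost=500, card=500
  {E}: scan cost=300, card=300
  {B}: scan cost=80, card=80
  {C}: scan cost=300, card=300
  {AD}: card=50000; try (D,hash)→4200, (A,merge)→7000, (D,merge)→7300, (A,hash)→9400, (A,nl)→100200, (D,nl)→100500; best=4200 via (D,hash)
  {DE}: card=2000; try (D,hash)→3800, (E,merge)→5000, (D,merge)→5100, (E,hash)→5800, (E,nl)→60200, (D,nl)→60300; best=3800 via (D,hash)
  {BD}: card=160; try (B,hash)→1520, (B,nl_idx)→1760, (D,merge)→2520, (B,merge)→2640, (D,hash)→3360, (D,nl)→16080 …(+1); best=1520 via (B,hash)
  {CD}: card=200; try (D,hash)→3800, (C,merge)→5000, (D,merge)→5100, (C,hash)→5800, (C,nl)→60200, (D,nl)→60300; best=3800 via (D,hash)
  {ADE}: card=500000; try (A,hash)→14800, (A,merge)→32800, (E,hash)→59600, (E,merge)→857200, (A,nl)→1003800, (E,nl)→15004200; best=14800 via (A,hash)
  {ABD}: card=40000; try (A,merge)→7960, (A,hash)→10680, (B,hash)→55320, (A,nl)→81520, (B,nl_idx)→394200, (B,merge)→854840 …(+1); best=7960 via (A,merge)
  {ACD}: card=50000; try (A,merge)→10600, (A,hash)→13000, (C,hash)→59600, (A,nl)→103800, (C,merge)→857200, (C,nl)→15004200; best=10600 via (A,merge)
  {BDE}: card=1600; try (E,merge)→5960, (B,hash)→6920, (E,hash)→7080, (B,nl_idx)→19400, (B,merge)→28440, (E,nl)→49520 …(+1); best=5960 via (E,merge)
  {CDE}: card=2000; try (E,merge)→8600, (E,hash)→9400, (C,hash)→11200, (C,merge)→30800, (E,nl)→63800, (C,nl)→603800; best=8600 via (E,merge)
  {BCD}: card=160; try (B,hash)→5120, (B,nl_idx)→5360, (C,merge)→5960, (B,merge)→6240, (C,hash)→7080, (B,nl)→19800 …(+1); best=5120 via (B,hash)
  {ABDE}: card=400000; try (A,hash)→16560, (A,merge)→30160, (E,hash)→53360, (B,hash)→515920, (E,merge)→690960, (A,nl)→805960 …(+4); best=16560 via (A,hash)
  {ACDE}: card=500000; try (A,hash)→19600, (A,merge)→37600, (E,hash)→66000, (C,hash)→520200, (E,merge)→863600, (A,nl)→1008600 …(+3); best=19600 via (A,hash)
  {ABCD}: card=40000; try (A,merge)→11560, (A,hash)→14280, (C,hash)→53360, (B,hash)→61720, (A,nl)→85120, (B,nl_idx)→400600 …(+4); best=11560 via (A,merge)
  {BCDE}: card=1600; try (E,merge)→9560, (E,hash)→10680, (B,hash)→11720, (C,hash)→12960, (B,nl_idx)→24200, (C,merge)→28160 …(+4); best=9560 via (E,merge)
  {ABCDE}: card=400000; try (A,hash)→20160, (A,merge)→33760, (E,hash)→56960, (C,hash)→421960, (B,hash)→520720, (E,merge)→694560 …(+7); best=20160 via (A,hash)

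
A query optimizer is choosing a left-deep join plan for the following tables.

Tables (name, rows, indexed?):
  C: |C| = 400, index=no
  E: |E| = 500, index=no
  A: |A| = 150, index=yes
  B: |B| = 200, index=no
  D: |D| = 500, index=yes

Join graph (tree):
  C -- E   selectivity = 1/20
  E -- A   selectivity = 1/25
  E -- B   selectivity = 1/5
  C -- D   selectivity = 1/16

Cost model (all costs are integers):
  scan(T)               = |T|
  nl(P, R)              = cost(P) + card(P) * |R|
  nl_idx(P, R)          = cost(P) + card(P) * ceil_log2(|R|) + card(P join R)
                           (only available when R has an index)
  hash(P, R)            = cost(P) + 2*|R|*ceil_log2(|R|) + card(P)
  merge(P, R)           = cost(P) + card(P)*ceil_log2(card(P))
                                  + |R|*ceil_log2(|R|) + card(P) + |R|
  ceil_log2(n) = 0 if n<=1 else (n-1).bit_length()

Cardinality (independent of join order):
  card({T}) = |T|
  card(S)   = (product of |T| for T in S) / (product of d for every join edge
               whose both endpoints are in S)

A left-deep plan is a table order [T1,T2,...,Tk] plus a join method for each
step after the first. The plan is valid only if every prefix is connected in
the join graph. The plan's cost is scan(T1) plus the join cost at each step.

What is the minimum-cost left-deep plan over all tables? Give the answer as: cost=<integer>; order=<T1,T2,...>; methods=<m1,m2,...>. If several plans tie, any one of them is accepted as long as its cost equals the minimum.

cost=1960800; order=E,A,C,D,B; methods=hash,hash,hash,hash

Selinger DP (subsets sized 1..n):
  {C}: scan cost=400, card=400
  {E}: scan cost=500, card=500
  {A}: scan cost=150, card=150
  {B}: scan cost=200, card=200
  {D}: scan cost=500, card=500
  {CE}: card=10000; try (C,hash)→8200, (E,merge)→9400, (C,merge)→9500, (E,hash)→9800, (E,nl)→200400, (C,nl)→200500; best=8200 via (C,hash)
  {CD}: card=12500; try (C,hash)→8200, (D,merge)→9400, (C,merge)→9500, (D,hash)→9800, (D,nl_idx)→16500, (D,nl)→200400 …(+1); best=8200 via (C,hash)
  {AE}: card=3000; try (A,hash)→3400, (E,merge)→6500, (A,merge)→6850, (A,nl_idx)→7500, (E,hash)→9300, (E,nl)→75150 …(+1); best=3400 via (A,hash)
  {BE}: card=20000; try (B,hash)→4200, (E,merge)→7000, (B,merge)→7300, (E,hash)→9400, (E,nl)→100200, (B,nl)→100500; best=4200 via (B,hash)
  {ACE}: card=60000; try (C,hash)→13600, (A,hash)→20600, (C,merge)→46400, (A,nl_idx)→148200, (A,merge)→159550, (C,nl)→1203400 …(+1); best=13600 via (C,hash)
  {BCE}: card=400000; try (B,hash)→21400, (C,hash)→31400, (B,merge)→160000, (C,merge)→328200, (B,nl)→2008200, (C,nl)→8004200; best=21400 via (B,hash)
  {CDE}: card=312500; try (D,hash)→27200, (E,hash)→29700, (D,merge)→163200, (E,merge)→200700, (D,nl_idx)→410700, (D,nl)→5008200 …(+1); best=27200 via (D,hash)
  {ABE}: card=120000; try (B,hash)→9600, (A,hash)→26600, (B,merge)→44200, (A,nl_idx)→284200, (A,merge)→325550, (B,nl)→603400 …(+1); best=9600 via (B,hash)
  {ABCE}: card=2400000; try (B,hash)→76800, (C,hash)→136800, (A,hash)→423800, (B,merge)→1035400, (C,merge)→2173600, (A,nl_idx)→5621400 …(+4); best=76800 via (B,hash)
  {ACDE}: card=1875000; try (D,hash)→82600, (A,hash)→342100, (D,merge)→1038600, (D,nl_idx)→2428600, (A,nl_idx)→4402200, (A,merge)→6278550 …(+2); best=82600 via (D,hash)
  {BCDE}: card=12500000; try (B,hash)→342900, (D,hash)→430400, (B,merge)→6279000, (D,merge)→8026400, (D,nl_idx)→16121400, (B,nl)→62527200 …(+1); best=342900 via (B,hash)
  {ABCDE}: card=75000000; try (B,hash)→1960800, (D,hash)→2485800, (A,hash)→12845300, (B,merge)→41334400, (D,merge)→55281800, (D,nl_idx)→96676800 …(+5); best=1960800 via (B,hash)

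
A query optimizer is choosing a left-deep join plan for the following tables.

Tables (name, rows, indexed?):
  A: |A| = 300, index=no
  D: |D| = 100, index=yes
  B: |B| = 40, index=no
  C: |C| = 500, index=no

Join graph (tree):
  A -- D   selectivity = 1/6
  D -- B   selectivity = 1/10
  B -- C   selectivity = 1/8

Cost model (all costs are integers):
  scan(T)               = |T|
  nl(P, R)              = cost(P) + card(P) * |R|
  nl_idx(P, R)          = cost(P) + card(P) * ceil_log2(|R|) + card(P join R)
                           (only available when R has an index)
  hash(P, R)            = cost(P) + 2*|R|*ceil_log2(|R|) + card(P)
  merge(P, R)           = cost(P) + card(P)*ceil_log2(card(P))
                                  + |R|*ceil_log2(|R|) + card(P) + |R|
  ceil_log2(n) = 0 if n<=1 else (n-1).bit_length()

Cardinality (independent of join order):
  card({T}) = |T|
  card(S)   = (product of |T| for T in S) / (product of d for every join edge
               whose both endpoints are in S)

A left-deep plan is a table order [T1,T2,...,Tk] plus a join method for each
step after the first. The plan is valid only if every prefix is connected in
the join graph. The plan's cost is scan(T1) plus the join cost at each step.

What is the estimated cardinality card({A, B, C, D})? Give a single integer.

1250000

Tables in S: A(300), B(40), C(500), D(100)
Edges inside S: A-D(d=6), D-B(d=10), B-C(d=8)
numerator = 300 * 40 * 500 * 100 = 600000000
denominator = 6 * 10 * 8 = 480
card(S) = 600000000 / 480 = 1250000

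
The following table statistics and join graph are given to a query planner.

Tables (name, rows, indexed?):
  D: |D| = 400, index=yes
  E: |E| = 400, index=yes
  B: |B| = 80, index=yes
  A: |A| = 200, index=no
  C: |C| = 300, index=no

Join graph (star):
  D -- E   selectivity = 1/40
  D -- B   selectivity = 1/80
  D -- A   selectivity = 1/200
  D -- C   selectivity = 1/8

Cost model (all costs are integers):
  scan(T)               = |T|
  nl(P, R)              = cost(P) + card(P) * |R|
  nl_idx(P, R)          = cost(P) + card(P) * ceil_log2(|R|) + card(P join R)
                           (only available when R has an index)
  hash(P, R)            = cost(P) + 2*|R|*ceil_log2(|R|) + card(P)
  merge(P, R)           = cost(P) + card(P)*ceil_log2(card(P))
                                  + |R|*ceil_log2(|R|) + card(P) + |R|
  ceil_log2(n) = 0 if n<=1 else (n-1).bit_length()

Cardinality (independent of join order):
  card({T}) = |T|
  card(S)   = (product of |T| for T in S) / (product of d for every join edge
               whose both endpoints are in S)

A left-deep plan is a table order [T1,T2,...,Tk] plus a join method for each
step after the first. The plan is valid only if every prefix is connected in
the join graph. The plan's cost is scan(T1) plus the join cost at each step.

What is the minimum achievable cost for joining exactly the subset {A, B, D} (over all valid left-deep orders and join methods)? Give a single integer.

Selinger DP over subsets of {A,B,D}:
  {D}: scan cost=400, card=400
  {B}: scan cost=80, card=80
  {A}: scan cost=200, card=200
  {BD}: card=400; try (D,nl_idx)→1200, (B,hash)→1920, (B,nl_idx)→3600, (D,merge)→4720, (B,merge)→5040, (D,hash)→7360 …(+2); best=1200 via (D,nl_idx)
  {AD}: card=400; try (D,nl_idx)→2400, (A,hash)→4000, (D,merge)→6000, (A,merge)→6200, (D,hash)→7600, (D,nl)→80200 …(+1); best=2400 via (D,nl_idx)
  {ABD}: card=400; try (B,hash)→3920, (A,hash)→4800, (B,nl_idx)→5600, (A,merge)→7000, (B,merge)→7040, (B,nl)→34400 …(+1); best=3920 via (B,hash)

3920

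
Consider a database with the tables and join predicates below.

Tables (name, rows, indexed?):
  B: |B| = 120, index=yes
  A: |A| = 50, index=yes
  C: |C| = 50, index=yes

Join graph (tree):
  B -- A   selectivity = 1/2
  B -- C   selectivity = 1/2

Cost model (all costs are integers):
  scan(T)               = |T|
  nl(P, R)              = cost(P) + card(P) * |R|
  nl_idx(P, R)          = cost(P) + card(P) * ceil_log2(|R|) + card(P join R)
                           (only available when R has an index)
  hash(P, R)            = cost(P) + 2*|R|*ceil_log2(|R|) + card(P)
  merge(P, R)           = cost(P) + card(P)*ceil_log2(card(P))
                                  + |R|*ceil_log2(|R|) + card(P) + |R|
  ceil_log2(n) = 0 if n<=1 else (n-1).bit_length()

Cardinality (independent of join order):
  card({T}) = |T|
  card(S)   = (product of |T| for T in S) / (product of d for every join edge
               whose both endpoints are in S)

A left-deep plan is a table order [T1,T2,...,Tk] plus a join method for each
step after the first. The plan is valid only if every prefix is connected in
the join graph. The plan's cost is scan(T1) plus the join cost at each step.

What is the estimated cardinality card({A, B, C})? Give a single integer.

Tables in S: A(50), B(120), C(50)
Edges inside S: B-A(d=2), B-C(d=2)
numerator = 50 * 120 * 50 = 300000
denominator = 2 * 2 = 4
card(S) = 300000 / 4 = 75000

75000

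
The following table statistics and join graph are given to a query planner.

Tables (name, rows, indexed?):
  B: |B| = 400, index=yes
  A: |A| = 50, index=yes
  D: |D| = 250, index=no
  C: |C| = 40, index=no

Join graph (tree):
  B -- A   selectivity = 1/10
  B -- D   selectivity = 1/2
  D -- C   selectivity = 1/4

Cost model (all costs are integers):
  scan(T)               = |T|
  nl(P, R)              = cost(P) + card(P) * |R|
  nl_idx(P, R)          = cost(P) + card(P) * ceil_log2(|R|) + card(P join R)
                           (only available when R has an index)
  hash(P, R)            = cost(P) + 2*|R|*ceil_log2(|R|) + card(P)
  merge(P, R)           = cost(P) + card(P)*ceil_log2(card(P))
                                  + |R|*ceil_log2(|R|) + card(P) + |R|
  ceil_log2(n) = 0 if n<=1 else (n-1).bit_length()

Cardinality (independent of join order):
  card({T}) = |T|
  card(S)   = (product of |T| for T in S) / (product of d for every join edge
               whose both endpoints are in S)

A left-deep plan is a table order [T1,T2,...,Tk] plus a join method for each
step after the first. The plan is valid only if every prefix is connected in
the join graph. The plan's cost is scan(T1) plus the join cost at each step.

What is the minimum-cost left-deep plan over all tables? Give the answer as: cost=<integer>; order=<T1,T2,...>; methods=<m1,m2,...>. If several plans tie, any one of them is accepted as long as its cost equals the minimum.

cost=257880; order=B,A,D,C; methods=hash,hash,hash

Selinger DP (subsets sized 1..n):
  {B}: scan cost=400, card=400
  {A}: scan cost=50, card=50
  {D}: scan cost=250, card=250
  {C}: scan cost=40, card=40
  {AB}: card=2000; try (A,hash)→1400, (B,nl_idx)→2500, (B,merge)→4400, (A,merge)→4750, (A,nl_idx)→4800, (B,hash)→7300 …(+2); best=1400 via (A,hash)
  {BD}: card=50000; try (D,hash)→4800, (B,merge)→6500, (D,merge)→6650, (B,hash)→7700, (B,nl_idx)→52500, (B,nl)→100250 …(+1); best=4800 via (D,hash)
  {CD}: card=2500; try (C,hash)→980, (D,merge)→2570, (C,merge)→2780, (D,hash)→4080, (D,nl)→10040, (C,nl)→10250; best=980 via (C,hash)
  {ABD}: card=250000; try (D,hash)→7400, (D,merge)→27650, (A,hash)→55400, (D,nl)→501400, (A,nl_idx)→554800, (A,merge)→855150 …(+1); best=7400 via (D,hash)
  {BCD}: card=500000; try (B,hash)→10680, (B,merge)→37480, (C,hash)→55280, (B,nl_idx)→523480, (C,merge)→855080, (B,nl)→1000980 …(+1); best=10680 via (B,hash)
  {ABCD}: card=2500000; try (C,hash)→257880, (A,hash)→511280, (C,merge)→4757680, (A,nl_idx)→5510680, (C,nl)→10007400, (A,merge)→10011030 …(+1); best=257880 via (C,hash)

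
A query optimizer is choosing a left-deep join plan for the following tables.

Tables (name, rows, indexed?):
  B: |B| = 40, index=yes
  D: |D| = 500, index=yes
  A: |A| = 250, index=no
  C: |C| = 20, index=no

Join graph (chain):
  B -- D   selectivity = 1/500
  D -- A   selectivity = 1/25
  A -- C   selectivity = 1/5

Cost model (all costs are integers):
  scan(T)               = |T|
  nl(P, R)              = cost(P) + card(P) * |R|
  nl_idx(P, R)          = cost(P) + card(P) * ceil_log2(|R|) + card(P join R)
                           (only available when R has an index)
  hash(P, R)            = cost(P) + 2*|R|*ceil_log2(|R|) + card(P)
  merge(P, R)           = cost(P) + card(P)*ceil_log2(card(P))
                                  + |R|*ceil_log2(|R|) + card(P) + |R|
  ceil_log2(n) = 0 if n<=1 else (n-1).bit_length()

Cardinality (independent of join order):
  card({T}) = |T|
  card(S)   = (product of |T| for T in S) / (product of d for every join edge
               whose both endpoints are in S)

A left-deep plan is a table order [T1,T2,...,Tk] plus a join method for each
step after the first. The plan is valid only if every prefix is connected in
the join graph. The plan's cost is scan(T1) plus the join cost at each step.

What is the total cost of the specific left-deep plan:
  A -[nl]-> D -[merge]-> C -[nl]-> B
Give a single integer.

995370

step 1: scan A: cost=250, card=250
step 2: join D via nl
    card(P join D) = 250*500/(25) = 5000
    cost = 250 + 250*500 = 125250
step 3: join C via merge
    card(P join C) = 5000*20/(5) = 20000
    cost = 125250 + 5000*13 + 20*5 + 5000 + 20 = 195370
step 4: join B via nl
    card(P join B) = 20000*40/(500) = 1600
    cost = 195370 + 20000*40 = 995370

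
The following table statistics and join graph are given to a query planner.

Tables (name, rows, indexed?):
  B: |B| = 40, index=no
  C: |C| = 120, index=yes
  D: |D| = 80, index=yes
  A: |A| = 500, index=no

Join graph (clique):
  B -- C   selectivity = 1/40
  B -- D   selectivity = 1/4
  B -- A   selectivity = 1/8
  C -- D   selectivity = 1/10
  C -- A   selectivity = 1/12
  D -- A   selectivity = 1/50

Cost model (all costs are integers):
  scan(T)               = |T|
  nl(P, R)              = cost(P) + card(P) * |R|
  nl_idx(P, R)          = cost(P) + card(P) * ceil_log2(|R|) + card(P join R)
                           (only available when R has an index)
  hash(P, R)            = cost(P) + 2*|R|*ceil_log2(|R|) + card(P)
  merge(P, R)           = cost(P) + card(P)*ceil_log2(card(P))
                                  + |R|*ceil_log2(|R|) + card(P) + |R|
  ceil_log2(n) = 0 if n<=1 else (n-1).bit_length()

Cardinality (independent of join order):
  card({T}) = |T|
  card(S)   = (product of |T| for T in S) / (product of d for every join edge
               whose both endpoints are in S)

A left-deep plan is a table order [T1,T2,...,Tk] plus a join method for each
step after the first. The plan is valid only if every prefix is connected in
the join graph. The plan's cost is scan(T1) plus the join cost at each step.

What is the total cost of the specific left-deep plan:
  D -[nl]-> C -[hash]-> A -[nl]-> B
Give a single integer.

step 1: scan D: cost=80, card=80
step 2: join C via nl
    card(P join C) = 80*120/(10) = 960
    cost = 80 + 80*120 = 9680
step 3: join A via hash
    card(P join A) = 960*500/(12*50) = 800
    cost = 9680 + 2*500*9 + 960 = 19640
step 4: join B via nl
    card(P join B) = 800*40/(40*4*8) = 25
    cost = 19640 + 800*40 = 51640

51640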